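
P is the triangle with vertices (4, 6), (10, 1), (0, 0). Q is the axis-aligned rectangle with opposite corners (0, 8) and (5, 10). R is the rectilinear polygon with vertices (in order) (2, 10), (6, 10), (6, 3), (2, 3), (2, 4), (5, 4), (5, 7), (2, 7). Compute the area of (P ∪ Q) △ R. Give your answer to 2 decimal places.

36.17

|P ∪ Q| = 38.
|(P ∪ Q) ∩ R| = 10.4167.
|(P ∪ Q) △ R| = 38 + 19 − 20.8333 = 36.17.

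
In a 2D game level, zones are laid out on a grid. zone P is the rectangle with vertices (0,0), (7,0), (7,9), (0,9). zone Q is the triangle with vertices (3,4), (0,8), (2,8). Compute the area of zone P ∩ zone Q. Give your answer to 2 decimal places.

The intersection is the polygon with vertices (0,8), (2,8), (3,4).
By the shoelace formula its area is 4.00.

4.00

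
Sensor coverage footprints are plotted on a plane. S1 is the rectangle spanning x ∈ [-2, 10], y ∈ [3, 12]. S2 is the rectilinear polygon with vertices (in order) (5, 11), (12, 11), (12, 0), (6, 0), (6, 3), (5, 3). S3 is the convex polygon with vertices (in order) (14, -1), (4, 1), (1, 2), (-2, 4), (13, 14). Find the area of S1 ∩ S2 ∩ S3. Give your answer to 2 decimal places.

The intersection is the polygon with vertices (6,3), (5,3), (5,8.667), (8.5,11), (10,11), (10,3).
By the shoelace formula its area is 35.92.

35.92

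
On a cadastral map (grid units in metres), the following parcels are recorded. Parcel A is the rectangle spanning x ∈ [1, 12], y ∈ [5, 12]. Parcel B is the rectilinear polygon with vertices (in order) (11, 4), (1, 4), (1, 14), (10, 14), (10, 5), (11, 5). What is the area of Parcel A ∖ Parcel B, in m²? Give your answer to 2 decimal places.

14.00

|Parcel A| = 77, |Parcel A∩Parcel B| = 63.
|Parcel A ∖ Parcel B| = |Parcel A| − |Parcel A∩Parcel B| = 77 − 63 = 14.00.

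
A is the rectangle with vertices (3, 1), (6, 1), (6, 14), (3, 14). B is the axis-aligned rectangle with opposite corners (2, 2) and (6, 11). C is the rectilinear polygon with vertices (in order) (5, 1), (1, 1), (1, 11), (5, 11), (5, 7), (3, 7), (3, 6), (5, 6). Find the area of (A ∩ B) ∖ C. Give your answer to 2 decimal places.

|A ∩ B| = 27.
|(A ∩ B) ∩ C| = 16.
|(A ∩ B) ∖ C| = 27 − 16 = 11.00.

11.00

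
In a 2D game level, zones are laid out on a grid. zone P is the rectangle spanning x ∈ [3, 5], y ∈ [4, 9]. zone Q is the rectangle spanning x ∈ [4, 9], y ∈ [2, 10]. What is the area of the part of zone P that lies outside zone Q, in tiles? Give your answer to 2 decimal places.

|zone P∩zone Q|: x∈[4,5], y∈[4,9] → 1·5 = 5.
|zone P| = 10.
|zone P ∖ zone Q| = |zone P| − |zone P∩zone Q| = 10 − 5 = 5.00.

5.00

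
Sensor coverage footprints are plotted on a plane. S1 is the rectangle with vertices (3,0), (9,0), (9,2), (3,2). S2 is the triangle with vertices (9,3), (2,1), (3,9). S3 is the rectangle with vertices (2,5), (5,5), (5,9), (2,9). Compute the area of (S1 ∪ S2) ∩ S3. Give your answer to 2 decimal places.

The region (S1 ∪ S2) ∩ S3 is the polygon with vertices (3,9), (5,7), (5,5), (2.5,5).
By the shoelace formula its area is 7.00.

7.00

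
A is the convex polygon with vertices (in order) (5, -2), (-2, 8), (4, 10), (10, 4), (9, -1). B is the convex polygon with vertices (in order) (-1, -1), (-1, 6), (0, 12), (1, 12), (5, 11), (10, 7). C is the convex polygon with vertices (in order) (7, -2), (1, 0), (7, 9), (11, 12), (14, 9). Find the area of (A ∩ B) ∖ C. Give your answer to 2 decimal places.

32.03

|A ∩ B| = 43.6846.
|(A ∩ B) ∩ C| = 11.6508.
|(A ∩ B) ∖ C| = 43.6846 − 11.6508 = 32.03.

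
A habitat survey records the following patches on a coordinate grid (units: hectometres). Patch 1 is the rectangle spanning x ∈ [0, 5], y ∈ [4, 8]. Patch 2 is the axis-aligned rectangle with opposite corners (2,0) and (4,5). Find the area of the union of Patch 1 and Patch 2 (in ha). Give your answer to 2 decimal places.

28.00

By inclusion–exclusion:
Individual areas: |Patch 1| = 20, |Patch 2| = 10.
|Patch 1∩Patch 2|: x∈[2,4], y∈[4,5] → 2·1 = 2.
|Patch 1 ∪ Patch 2| = 30 − 2 = 28.00.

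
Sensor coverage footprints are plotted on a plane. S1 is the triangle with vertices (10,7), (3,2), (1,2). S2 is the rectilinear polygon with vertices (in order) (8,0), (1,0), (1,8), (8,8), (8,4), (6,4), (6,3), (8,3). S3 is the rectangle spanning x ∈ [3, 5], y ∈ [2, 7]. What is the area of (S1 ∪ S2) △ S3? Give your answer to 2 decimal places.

44.32

|S1 ∪ S2| = 54.3175.
|(S1 ∪ S2) ∩ S3| = 10.
|(S1 ∪ S2) △ S3| = 54.3175 + 10 − 20 = 44.32.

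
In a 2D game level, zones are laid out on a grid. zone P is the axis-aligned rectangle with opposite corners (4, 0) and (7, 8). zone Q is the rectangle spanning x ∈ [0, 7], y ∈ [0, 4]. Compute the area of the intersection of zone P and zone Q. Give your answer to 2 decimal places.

12.00

|zone P∩zone Q|: x∈[4,7], y∈[0,4] → 3·4 = 12.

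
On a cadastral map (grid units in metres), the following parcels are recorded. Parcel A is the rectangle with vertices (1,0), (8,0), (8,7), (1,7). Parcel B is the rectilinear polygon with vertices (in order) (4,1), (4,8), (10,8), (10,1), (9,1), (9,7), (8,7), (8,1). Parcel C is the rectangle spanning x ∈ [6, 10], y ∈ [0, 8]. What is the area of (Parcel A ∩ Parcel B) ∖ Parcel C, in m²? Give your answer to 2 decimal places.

|Parcel A ∩ Parcel B| = 24.
|(Parcel A ∩ Parcel B) ∩ Parcel C| = 12.
|(Parcel A ∩ Parcel B) ∖ Parcel C| = 24 − 12 = 12.00.

12.00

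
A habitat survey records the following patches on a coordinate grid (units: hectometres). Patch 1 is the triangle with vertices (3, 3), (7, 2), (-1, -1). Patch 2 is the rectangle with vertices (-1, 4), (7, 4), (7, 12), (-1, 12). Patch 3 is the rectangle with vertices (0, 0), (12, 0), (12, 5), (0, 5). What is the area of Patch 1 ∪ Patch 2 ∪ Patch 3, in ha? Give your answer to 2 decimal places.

By inclusion–exclusion:
Individual areas: |Patch 1| = 10, |Patch 2| = 64, |Patch 3| = 60.
|Patch 1∩Patch 2| = 0.
|Patch 1∩Patch 3| = 9.1667.
|Patch 2∩Patch 3|: x∈[0,7], y∈[4,5] → 7·1 = 7.
|Patch 1∩Patch 2∩Patch 3| = 0.
|Patch 1 ∪ Patch 2 ∪ Patch 3| = 134 − 16.1667 + 0 = 117.83.

117.83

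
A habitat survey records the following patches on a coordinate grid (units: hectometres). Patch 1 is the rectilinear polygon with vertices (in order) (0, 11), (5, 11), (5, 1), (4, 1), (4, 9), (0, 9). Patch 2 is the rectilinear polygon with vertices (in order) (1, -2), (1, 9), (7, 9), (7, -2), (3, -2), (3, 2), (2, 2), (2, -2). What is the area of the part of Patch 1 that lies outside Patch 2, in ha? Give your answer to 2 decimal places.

|Patch 1| = 18, |Patch 1∩Patch 2| = 8.
|Patch 1 ∖ Patch 2| = |Patch 1| − |Patch 1∩Patch 2| = 18 − 8 = 10.00.

10.00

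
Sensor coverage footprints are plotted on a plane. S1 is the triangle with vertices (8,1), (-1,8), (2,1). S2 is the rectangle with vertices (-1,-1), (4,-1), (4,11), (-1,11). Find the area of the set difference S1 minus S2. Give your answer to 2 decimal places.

6.22

|S1| = 21, |S1∩S2| = 14.7778.
|S1 ∖ S2| = |S1| − |S1∩S2| = 21 − 14.7778 = 6.22.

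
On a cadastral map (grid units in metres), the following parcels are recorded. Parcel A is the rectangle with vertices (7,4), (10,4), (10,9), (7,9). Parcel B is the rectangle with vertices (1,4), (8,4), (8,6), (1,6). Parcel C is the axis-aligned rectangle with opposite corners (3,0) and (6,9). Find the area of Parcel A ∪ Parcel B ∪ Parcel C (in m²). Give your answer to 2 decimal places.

48.00

By inclusion–exclusion:
Individual areas: |Parcel A| = 15, |Parcel B| = 14, |Parcel C| = 27.
|Parcel A∩Parcel B|: x∈[7,8], y∈[4,6] → 1·2 = 2.
|Parcel A∩Parcel C| = 0 (no overlap).
|Parcel B∩Parcel C|: x∈[3,6], y∈[4,6] → 3·2 = 6.
|Parcel A∩Parcel B∩Parcel C| = 0.
|Parcel A ∪ Parcel B ∪ Parcel C| = 56 − 8 + 0 = 48.00.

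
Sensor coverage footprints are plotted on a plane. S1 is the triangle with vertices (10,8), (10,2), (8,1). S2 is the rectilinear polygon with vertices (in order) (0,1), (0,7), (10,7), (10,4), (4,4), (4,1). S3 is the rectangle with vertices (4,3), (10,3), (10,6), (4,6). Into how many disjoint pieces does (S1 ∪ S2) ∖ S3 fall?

(S1 ∪ S2) ∖ S3 splits into 2 disjoint pieces (area 30.1429, area 2.4286).

2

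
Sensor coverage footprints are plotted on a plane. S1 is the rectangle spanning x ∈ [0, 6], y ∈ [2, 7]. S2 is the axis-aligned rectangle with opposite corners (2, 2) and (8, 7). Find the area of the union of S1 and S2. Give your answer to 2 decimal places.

40.00

By inclusion–exclusion:
Individual areas: |S1| = 30, |S2| = 30.
|S1∩S2|: x∈[2,6], y∈[2,7] → 4·5 = 20.
|S1 ∪ S2| = 60 − 20 = 40.00.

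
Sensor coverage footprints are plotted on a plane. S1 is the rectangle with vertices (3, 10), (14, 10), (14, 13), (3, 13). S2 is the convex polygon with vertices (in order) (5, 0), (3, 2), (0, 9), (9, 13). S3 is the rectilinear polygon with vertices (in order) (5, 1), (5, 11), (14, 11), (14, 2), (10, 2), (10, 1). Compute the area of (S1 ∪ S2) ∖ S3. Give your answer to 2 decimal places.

|S1 ∪ S2| = 78.8846.
|(S1 ∪ S2) ∩ S3| = 24.2308.
|(S1 ∪ S2) ∖ S3| = 78.8846 − 24.2308 = 54.65.

54.65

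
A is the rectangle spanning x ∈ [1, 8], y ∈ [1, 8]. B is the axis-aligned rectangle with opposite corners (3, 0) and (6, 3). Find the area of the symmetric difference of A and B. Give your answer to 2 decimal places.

46.00

|A∩B|: x∈[3,6], y∈[1,3] → 3·2 = 6.
|A △ B| = |A| + |B| − 2·|A∩B| = 49 + 9 − 12 = 46.00.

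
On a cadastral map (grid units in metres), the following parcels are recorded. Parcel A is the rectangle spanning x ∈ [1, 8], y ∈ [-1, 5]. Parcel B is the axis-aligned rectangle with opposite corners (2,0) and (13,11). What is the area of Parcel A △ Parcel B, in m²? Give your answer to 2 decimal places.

|Parcel A∩Parcel B|: x∈[2,8], y∈[0,5] → 6·5 = 30.
|Parcel A △ Parcel B| = |Parcel A| + |Parcel B| − 2·|Parcel A∩Parcel B| = 42 + 121 − 60 = 103.00.

103.00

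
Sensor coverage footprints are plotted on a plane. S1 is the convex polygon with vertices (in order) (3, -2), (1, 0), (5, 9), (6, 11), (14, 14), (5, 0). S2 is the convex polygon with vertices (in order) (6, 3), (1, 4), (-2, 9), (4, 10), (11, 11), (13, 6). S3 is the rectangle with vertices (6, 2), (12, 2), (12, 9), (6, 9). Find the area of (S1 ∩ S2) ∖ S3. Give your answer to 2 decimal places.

22.15

|S1 ∩ S2| = 39.0368.
|(S1 ∩ S2) ∩ S3| = 16.8878.
|(S1 ∩ S2) ∖ S3| = 39.0368 − 16.8878 = 22.15.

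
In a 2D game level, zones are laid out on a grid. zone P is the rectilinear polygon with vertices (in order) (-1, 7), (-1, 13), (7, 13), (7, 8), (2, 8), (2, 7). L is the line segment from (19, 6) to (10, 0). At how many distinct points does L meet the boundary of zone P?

The segment lies entirely outside zone P and never meets its boundary.

0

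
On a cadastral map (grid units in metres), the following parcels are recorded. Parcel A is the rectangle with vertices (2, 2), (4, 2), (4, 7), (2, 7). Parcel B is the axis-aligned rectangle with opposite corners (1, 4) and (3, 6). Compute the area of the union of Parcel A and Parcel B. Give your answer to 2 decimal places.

By inclusion–exclusion:
Individual areas: |Parcel A| = 10, |Parcel B| = 4.
|Parcel A∩Parcel B|: x∈[2,3], y∈[4,6] → 1·2 = 2.
|Parcel A ∪ Parcel B| = 14 − 2 = 12.00.

12.00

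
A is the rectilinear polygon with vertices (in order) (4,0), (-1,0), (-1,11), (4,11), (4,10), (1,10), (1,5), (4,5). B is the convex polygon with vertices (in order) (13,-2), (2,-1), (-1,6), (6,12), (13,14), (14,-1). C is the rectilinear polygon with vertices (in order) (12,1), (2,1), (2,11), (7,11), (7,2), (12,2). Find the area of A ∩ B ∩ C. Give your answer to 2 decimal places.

8.05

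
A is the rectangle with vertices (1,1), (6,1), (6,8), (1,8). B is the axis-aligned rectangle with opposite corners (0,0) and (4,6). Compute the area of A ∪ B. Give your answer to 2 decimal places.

44.00

By inclusion–exclusion:
Individual areas: |A| = 35, |B| = 24.
|A∩B|: x∈[1,4], y∈[1,6] → 3·5 = 15.
|A ∪ B| = 59 − 15 = 44.00.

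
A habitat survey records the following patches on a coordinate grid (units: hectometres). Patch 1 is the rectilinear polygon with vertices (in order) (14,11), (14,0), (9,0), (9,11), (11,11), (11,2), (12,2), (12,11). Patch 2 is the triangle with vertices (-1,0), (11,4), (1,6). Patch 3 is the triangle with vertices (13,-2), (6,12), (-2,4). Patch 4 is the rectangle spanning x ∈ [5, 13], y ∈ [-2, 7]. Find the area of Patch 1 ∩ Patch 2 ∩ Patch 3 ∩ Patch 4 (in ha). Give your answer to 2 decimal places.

0.81

The intersection is the polygon with vertices (10.143,3.714), (9,3.333), (9,4.4), (9.889,4.222).
By the shoelace formula its area is 0.81.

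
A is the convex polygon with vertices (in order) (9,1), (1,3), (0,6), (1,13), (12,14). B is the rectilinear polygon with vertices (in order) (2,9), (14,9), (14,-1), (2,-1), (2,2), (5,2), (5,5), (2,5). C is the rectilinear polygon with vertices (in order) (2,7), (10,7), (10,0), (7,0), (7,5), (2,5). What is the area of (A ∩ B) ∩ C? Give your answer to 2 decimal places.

25.33

The region (A ∩ B) ∩ C is the polygon with vertices (2,5), (2,7), (10,7), (10,5.333), (9,1), (7,1.5), (7,5), (5,5).
By the shoelace formula its area is 25.33.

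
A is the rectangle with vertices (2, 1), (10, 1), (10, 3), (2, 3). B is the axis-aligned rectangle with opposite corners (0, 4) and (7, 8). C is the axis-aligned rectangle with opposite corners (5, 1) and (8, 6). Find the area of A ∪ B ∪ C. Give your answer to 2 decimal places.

49.00

By inclusion–exclusion:
Individual areas: |A| = 16, |B| = 28, |C| = 15.
|A∩B| = 0 (no overlap).
|A∩C|: x∈[5,8], y∈[1,3] → 3·2 = 6.
|B∩C|: x∈[5,7], y∈[4,6] → 2·2 = 4.
|A∩B∩C| = 0.
|A ∪ B ∪ C| = 59 − 10 + 0 = 49.00.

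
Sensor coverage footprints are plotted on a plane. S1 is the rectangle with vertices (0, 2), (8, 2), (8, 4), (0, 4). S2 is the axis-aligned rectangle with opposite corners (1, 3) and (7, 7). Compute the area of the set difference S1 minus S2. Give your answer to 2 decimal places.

|S1∩S2|: x∈[1,7], y∈[3,4] → 6·1 = 6.
|S1| = 16.
|S1 ∖ S2| = |S1| − |S1∩S2| = 16 − 6 = 10.00.

10.00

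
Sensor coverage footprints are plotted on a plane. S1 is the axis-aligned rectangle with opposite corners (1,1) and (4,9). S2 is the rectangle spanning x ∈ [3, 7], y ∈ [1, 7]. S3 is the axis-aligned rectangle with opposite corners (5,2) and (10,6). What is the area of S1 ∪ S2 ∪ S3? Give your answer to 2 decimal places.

By inclusion–exclusion:
Individual areas: |S1| = 24, |S2| = 24, |S3| = 20.
|S1∩S2|: x∈[3,4], y∈[1,7] → 1·6 = 6.
|S1∩S3| = 0 (no overlap).
|S2∩S3|: x∈[5,7], y∈[2,6] → 2·4 = 8.
|S1∩S2∩S3| = 0.
|S1 ∪ S2 ∪ S3| = 68 − 14 + 0 = 54.00.

54.00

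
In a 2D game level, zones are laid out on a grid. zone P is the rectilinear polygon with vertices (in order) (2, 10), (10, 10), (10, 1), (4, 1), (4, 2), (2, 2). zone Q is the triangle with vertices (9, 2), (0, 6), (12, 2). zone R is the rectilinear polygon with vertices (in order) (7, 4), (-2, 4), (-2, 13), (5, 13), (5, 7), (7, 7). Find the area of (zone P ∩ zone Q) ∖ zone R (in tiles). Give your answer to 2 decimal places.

3.83

|zone P ∩ zone Q| = 5.1111.
|(zone P ∩ zone Q) ∩ zone R| = 1.2778.
|(zone P ∩ zone Q) ∖ zone R| = 5.1111 − 1.2778 = 3.83.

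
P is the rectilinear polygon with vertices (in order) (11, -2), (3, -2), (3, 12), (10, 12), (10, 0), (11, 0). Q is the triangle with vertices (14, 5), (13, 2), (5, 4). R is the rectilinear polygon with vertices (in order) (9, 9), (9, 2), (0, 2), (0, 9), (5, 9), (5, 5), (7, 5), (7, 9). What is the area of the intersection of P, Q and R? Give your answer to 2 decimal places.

The intersection is the polygon with vertices (5,4), (9,4.444), (9,3).
By the shoelace formula its area is 2.89.

2.89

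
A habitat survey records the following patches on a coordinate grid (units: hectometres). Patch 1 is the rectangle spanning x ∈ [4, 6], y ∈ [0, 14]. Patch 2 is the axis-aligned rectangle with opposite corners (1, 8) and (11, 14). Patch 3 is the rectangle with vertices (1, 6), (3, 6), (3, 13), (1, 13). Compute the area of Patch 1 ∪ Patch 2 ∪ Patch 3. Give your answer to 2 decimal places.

By inclusion–exclusion:
Individual areas: |Patch 1| = 28, |Patch 2| = 60, |Patch 3| = 14.
|Patch 1∩Patch 2|: x∈[4,6], y∈[8,14] → 2·6 = 12.
|Patch 1∩Patch 3| = 0 (no overlap).
|Patch 2∩Patch 3|: x∈[1,3], y∈[8,13] → 2·5 = 10.
|Patch 1∩Patch 2∩Patch 3| = 0.
|Patch 1 ∪ Patch 2 ∪ Patch 3| = 102 − 22 + 0 = 80.00.

80.00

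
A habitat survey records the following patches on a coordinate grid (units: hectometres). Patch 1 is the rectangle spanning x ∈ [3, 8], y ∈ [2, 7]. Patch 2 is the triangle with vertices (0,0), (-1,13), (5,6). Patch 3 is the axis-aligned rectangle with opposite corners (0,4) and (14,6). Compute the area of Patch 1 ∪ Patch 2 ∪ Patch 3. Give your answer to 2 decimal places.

By inclusion–exclusion:
Individual areas: |Patch 1| = 25, |Patch 2| = 35.5, |Patch 3| = 28.
|Patch 1∩Patch 2| = 3.9714.
|Patch 1∩Patch 3|: x∈[3,8], y∈[4,6] → 5·2 = 10.
|Patch 2∩Patch 3| = 8.3333.
|Patch 1∩Patch 2∩Patch 3| = 2.3333.
|Patch 1 ∪ Patch 2 ∪ Patch 3| = 88.5 − 22.3048 + 2.3333 = 68.53.

68.53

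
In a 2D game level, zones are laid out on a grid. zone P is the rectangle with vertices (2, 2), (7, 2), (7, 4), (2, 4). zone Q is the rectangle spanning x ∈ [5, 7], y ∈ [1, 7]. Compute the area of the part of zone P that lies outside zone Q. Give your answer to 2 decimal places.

|zone P∩zone Q|: x∈[5,7], y∈[2,4] → 2·2 = 4.
|zone P| = 10.
|zone P ∖ zone Q| = |zone P| − |zone P∩zone Q| = 10 − 4 = 6.00.

6.00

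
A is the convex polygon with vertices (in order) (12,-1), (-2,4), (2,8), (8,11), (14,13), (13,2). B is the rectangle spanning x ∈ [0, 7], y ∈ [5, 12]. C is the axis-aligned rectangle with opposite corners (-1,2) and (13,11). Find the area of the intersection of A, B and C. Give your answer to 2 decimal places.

25.25

The intersection is the polygon with vertices (7,10.5), (7,5), (0,5), (0,6), (2,8).
By the shoelace formula its area is 25.25.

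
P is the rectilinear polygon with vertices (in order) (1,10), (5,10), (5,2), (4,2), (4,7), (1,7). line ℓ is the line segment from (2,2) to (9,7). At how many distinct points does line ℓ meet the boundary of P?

2

The segment meets the boundary at (5,4.143), (4,3.429).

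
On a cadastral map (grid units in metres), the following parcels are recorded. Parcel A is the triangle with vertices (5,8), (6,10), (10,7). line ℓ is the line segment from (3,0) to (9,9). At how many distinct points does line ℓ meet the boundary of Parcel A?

The segment meets the boundary at (8.444,8.167), (7.941,7.412).

2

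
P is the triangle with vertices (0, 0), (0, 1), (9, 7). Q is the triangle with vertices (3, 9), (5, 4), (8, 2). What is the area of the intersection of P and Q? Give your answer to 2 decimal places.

0.40

The intersection is the polygon with vertices (5.903,4.936), (6.061,4.714), (5.077,3.949), (5,4), (4.895,4.263).
By the shoelace formula its area is 0.40.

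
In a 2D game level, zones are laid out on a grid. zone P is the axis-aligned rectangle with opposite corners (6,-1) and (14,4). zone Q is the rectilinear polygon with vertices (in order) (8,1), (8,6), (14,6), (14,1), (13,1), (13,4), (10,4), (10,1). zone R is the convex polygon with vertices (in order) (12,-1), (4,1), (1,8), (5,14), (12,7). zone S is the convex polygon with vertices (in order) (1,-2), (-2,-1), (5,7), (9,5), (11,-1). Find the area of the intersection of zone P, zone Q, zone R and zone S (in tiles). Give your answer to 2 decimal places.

The intersection is the polygon with vertices (8,4), (9.333,4), (10,2), (10,1), (8,1).
By the shoelace formula its area is 5.33.

5.33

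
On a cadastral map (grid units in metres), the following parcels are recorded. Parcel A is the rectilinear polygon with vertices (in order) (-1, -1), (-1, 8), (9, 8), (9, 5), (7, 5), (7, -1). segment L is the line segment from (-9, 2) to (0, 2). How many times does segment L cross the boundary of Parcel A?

1

The segment meets the boundary at (-1,2).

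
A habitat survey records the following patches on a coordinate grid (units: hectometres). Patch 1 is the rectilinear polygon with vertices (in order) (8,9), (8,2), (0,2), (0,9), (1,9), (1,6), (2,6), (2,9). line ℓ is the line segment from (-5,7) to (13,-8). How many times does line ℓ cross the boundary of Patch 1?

The segment meets the boundary at (1,2), (0,2.833).

2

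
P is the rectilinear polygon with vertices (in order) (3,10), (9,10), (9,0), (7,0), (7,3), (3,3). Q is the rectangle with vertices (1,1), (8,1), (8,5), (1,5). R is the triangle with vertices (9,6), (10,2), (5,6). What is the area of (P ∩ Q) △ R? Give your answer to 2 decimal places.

|P ∩ Q| = 12.
|(P ∩ Q) ∩ R| = 1.225.
|(P ∩ Q) △ R| = 12 + 8 − 2.45 = 17.55.

17.55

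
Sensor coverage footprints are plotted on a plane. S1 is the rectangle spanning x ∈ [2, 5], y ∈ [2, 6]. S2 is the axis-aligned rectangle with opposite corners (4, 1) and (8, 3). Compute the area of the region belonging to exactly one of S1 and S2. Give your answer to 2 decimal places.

18.00

|S1∩S2|: x∈[4,5], y∈[2,3] → 1·1 = 1.
|S1 △ S2| = |S1| + |S2| − 2·|S1∩S2| = 12 + 8 − 2 = 18.00.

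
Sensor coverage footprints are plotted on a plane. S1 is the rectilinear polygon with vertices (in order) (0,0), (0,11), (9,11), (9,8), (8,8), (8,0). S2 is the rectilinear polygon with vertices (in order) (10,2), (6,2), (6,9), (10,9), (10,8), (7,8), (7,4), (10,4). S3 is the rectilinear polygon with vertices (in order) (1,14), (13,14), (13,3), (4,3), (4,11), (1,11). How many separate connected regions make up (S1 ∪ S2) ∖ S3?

(S1 ∪ S2) ∖ S3 is a single connected region.

1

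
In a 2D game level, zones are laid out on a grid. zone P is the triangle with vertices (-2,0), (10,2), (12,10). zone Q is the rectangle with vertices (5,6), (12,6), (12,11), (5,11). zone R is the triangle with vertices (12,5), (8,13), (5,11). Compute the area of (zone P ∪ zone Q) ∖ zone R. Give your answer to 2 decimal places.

60.12

|zone P ∪ zone Q| = 71.8.
|(zone P ∪ zone Q) ∩ zone R| = 11.6765.
|(zone P ∪ zone Q) ∖ zone R| = 71.8 − 11.6765 = 60.12.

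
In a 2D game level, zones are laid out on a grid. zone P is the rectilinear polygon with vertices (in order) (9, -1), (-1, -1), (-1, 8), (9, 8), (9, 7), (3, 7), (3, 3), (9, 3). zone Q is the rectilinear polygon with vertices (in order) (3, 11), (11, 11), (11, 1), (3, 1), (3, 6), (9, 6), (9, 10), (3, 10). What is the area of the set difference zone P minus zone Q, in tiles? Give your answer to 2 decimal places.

54.00

|zone P| = 66, |zone P∩zone Q| = 12.
|zone P ∖ zone Q| = |zone P| − |zone P∩zone Q| = 66 − 12 = 54.00.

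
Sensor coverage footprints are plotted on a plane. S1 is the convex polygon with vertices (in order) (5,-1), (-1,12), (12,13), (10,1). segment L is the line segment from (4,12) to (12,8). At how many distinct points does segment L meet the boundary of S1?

1

The segment meets the boundary at (11.231,8.385).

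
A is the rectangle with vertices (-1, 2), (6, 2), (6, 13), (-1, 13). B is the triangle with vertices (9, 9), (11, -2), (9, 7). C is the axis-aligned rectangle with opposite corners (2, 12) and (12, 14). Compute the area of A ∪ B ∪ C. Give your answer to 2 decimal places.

95.00

By inclusion–exclusion:
Individual areas: |A| = 77, |B| = 2, |C| = 20.
|A∩B| = 0.
|A∩C|: x∈[2,6], y∈[12,13] → 4·1 = 4.
|B∩C| = 0.
|A∩B∩C| = 0.
|A ∪ B ∪ C| = 99 − 4 + 0 = 95.00.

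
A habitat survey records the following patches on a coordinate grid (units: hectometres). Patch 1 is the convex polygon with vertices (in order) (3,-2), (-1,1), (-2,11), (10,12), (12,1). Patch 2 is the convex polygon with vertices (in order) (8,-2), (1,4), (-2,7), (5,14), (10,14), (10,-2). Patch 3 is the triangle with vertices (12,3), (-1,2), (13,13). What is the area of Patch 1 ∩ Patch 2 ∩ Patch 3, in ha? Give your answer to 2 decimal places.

The intersection is the polygon with vertices (10,2.846), (2.977,2.306), (1.261,3.776), (10,10.643).
By the shoelace formula its area is 39.70.

39.70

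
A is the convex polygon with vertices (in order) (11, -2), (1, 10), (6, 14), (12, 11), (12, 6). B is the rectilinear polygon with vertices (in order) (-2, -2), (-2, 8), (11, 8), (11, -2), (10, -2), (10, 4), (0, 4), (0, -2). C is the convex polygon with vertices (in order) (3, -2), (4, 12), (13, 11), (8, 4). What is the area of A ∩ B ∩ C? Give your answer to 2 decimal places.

19.77

The intersection is the polygon with vertices (6,4), (3.632,6.842), (3.714,8), (10.857,8), (8,4).
By the shoelace formula its area is 19.77.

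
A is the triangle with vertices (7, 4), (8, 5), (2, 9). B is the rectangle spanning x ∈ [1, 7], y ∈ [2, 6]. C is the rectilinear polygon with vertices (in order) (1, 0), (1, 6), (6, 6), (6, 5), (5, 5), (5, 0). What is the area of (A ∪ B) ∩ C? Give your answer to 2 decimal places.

17.00

The region (A ∪ B) ∩ C is the polygon with vertices (1,2), (1,6), (5,6), (6,6), (6,5), (5,5), (5,2).
By the shoelace formula its area is 17.00.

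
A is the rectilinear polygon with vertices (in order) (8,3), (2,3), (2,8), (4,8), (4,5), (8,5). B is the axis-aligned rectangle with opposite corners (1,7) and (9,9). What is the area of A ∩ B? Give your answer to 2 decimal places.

The intersection is the polygon with vertices (2,8), (4,8), (4,7), (2,7).
By the shoelace formula its area is 2.00.

2.00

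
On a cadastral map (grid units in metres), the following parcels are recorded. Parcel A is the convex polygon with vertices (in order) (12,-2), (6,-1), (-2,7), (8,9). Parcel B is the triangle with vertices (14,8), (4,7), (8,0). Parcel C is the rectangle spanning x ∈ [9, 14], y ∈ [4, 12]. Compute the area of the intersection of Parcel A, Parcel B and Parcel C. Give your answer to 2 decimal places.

The intersection is the polygon with vertices (9.818,4), (9,4), (9,6.25).
By the shoelace formula its area is 0.92.

0.92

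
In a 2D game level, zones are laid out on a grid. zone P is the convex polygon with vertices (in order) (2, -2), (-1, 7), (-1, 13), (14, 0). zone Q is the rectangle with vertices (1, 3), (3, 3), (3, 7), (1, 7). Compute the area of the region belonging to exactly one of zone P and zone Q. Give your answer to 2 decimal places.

94.00

|zone P| = 102, |zone Q| = 8, |zone P∩zone Q| = 8.
|zone P △ zone Q| = |zone P| + |zone Q| − 2·|zone P∩zone Q| = 102 + 8 − 16 = 94.00.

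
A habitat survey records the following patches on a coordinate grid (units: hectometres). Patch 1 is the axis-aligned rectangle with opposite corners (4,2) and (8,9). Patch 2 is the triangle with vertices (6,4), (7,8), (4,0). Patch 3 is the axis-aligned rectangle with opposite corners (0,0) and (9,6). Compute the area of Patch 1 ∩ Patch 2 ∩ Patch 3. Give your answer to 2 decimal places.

The intersection is the polygon with vertices (6.25,6), (6.5,6), (6,4), (5,2), (4.75,2).
By the shoelace formula its area is 1.50.

1.50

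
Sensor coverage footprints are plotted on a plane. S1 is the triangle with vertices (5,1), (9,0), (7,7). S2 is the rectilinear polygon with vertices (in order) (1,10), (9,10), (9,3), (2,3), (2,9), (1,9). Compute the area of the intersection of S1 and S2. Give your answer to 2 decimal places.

The intersection is the polygon with vertices (7,7), (8.143,3), (5.667,3).
By the shoelace formula its area is 4.95.

4.95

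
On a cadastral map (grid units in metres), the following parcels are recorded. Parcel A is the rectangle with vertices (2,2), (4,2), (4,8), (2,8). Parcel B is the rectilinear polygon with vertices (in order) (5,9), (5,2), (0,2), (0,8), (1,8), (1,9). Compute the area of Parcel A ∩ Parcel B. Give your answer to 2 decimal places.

12.00

The intersection is the polygon with vertices (2,8), (4,8), (4,2), (2,2).
By the shoelace formula its area is 12.00.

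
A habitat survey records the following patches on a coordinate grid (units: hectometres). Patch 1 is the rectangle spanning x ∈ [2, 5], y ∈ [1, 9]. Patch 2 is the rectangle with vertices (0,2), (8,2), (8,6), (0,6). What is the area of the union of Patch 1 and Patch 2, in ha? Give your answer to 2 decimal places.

44.00

By inclusion–exclusion:
Individual areas: |Patch 1| = 24, |Patch 2| = 32.
|Patch 1∩Patch 2|: x∈[2,5], y∈[2,6] → 3·4 = 12.
|Patch 1 ∪ Patch 2| = 56 − 12 = 44.00.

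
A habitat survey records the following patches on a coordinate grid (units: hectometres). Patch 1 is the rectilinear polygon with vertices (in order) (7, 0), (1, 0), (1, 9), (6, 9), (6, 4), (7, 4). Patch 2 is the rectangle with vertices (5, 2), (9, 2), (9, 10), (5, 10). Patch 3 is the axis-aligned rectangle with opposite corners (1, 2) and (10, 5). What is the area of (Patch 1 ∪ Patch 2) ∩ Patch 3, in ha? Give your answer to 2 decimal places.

The region (Patch 1 ∪ Patch 2) ∩ Patch 3 is the polygon with vertices (1,5), (9,5), (9,2), (7,2), (1,2).
By the shoelace formula its area is 24.00.

24.00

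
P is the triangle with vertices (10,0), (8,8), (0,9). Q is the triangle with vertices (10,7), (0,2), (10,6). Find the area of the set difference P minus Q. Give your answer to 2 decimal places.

|P| = 31, |P∩Q| = 2.3003.
|P ∖ Q| = |P| − |P∩Q| = 31 − 2.3003 = 28.70.

28.70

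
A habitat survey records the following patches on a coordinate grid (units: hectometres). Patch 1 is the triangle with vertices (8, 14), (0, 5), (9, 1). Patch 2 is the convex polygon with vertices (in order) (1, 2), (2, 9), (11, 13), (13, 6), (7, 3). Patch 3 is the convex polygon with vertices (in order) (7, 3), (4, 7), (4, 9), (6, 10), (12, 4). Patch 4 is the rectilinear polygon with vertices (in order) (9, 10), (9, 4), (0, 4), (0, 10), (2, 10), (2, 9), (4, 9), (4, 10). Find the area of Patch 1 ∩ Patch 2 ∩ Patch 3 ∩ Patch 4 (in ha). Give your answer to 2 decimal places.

The intersection is the polygon with vertices (4,7), (4,9), (6,10), (8.5,7.5), (8.769,4), (6.25,4).
By the shoelace formula its area is 19.97.

19.97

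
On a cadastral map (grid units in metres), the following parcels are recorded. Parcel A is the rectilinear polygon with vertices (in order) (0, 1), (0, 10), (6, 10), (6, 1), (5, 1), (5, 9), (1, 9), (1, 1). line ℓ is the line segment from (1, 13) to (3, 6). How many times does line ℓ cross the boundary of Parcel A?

The segment meets the boundary at (2.143,9), (1.857,10).

2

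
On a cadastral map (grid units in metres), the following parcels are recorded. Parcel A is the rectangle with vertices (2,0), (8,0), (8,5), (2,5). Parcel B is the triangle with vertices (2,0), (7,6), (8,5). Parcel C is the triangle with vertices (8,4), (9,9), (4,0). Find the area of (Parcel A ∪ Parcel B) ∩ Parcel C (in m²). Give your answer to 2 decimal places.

5.54

The region (Parcel A ∪ Parcel B) ∩ Parcel C is the polygon with vertices (8,5), (8,4), (4,0), (7.214,5.786).
By the shoelace formula its area is 5.54.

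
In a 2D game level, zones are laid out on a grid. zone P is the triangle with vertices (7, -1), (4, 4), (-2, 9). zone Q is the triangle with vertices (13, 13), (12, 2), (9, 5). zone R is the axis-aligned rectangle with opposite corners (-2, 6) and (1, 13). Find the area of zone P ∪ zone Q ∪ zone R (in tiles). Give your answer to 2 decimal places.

45.30

By inclusion–exclusion:
Individual areas: |zone P| = 7.5, |zone Q| = 18, |zone R| = 21.
|zone P∩zone Q| = 0.
|zone P∩zone R| = 1.2.
|zone Q∩zone R| = 0.
|zone P∩zone Q∩zone R| = 0.
|zone P ∪ zone Q ∪ zone R| = 46.5 − 1.2 + 0 = 45.30.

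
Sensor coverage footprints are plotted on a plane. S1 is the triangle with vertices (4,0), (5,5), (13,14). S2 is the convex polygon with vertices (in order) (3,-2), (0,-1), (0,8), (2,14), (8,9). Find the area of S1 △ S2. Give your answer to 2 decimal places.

|S1| = 15.5, |S2| = 78, |S1∩S2| = 4.3513.
|S1 △ S2| = |S1| + |S2| − 2·|S1∩S2| = 15.5 + 78 − 8.7027 = 84.80.

84.80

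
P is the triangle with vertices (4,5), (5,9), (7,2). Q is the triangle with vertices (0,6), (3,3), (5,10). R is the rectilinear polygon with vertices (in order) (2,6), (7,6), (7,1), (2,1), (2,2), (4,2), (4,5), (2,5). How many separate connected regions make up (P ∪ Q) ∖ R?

2

(P ∪ Q) ∖ R splits into 2 disjoint pieces (area 2.4107, area 11.7857).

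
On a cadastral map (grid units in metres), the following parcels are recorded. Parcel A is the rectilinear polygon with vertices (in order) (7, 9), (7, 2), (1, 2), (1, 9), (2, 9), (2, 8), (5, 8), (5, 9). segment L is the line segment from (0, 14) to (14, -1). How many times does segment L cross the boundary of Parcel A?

2

The segment meets the boundary at (7,6.5), (5,8.643).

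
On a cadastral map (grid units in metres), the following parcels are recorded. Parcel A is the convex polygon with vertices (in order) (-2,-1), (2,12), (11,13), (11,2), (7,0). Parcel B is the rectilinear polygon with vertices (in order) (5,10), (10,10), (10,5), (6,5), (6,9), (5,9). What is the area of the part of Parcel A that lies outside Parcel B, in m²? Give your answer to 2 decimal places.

|Parcel A| = 135, |Parcel A∩Parcel B| = 21.
|Parcel A ∖ Parcel B| = |Parcel A| − |Parcel A∩Parcel B| = 135 − 21 = 114.00.

114.00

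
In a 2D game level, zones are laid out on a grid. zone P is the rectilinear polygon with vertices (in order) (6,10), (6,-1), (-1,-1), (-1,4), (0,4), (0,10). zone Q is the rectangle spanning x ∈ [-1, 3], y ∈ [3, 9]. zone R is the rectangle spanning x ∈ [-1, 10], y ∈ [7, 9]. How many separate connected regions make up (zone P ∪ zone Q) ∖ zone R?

2

(zone P ∪ zone Q) ∖ zone R splits into 2 disjoint pieces (area 56, area 6).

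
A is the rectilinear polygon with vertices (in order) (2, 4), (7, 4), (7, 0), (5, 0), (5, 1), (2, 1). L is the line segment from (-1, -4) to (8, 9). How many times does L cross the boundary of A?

The segment meets the boundary at (4.538,4), (2.462,1).

2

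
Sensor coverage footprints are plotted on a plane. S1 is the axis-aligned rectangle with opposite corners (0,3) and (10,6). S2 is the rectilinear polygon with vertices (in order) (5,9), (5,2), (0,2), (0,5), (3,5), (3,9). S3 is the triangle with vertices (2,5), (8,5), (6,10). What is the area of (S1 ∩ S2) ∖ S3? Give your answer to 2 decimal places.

|S1 ∩ S2| = 12.
|(S1 ∩ S2) ∩ S3| = 2.
|(S1 ∩ S2) ∖ S3| = 12 − 2 = 10.00.

10.00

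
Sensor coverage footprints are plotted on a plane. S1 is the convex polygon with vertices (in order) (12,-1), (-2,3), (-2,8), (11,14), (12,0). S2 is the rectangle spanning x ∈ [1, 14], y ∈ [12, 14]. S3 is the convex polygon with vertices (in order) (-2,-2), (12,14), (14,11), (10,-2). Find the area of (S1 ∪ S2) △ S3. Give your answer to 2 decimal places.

|S1 ∪ S2| = 157.5238.
|(S1 ∪ S2) ∩ S3| = 71.2497.
|(S1 ∪ S2) △ S3| = 157.5238 + 115 − 142.4993 = 130.02.

130.02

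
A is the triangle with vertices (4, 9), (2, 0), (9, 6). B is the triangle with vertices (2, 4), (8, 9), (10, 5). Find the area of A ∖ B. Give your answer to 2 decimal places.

14.49

|A| = 25.5, |A∩B| = 11.0106.
|A ∖ B| = |A| − |A∩B| = 25.5 − 11.0106 = 14.49.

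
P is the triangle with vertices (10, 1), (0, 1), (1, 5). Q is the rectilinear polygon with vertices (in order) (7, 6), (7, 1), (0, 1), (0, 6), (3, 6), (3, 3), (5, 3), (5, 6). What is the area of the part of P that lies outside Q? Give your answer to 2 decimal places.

3.33

|P| = 20, |P∩Q| = 16.6667.
|P ∖ Q| = |P| − |P∩Q| = 20 − 16.6667 = 3.33.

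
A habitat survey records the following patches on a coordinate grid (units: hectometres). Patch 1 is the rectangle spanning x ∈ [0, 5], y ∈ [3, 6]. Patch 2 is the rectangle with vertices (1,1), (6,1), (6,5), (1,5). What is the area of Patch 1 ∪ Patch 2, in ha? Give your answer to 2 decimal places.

By inclusion–exclusion:
Individual areas: |Patch 1| = 15, |Patch 2| = 20.
|Patch 1∩Patch 2|: x∈[1,5], y∈[3,5] → 4·2 = 8.
|Patch 1 ∪ Patch 2| = 35 − 8 = 27.00.

27.00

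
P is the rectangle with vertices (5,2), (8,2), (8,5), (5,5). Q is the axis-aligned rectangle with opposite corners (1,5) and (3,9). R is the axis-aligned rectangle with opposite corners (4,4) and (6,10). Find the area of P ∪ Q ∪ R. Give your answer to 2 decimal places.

By inclusion–exclusion:
Individual areas: |P| = 9, |Q| = 8, |R| = 12.
|P∩Q| = 0 (no overlap).
|P∩R|: x∈[5,6], y∈[4,5] → 1·1 = 1.
|Q∩R| = 0 (no overlap).
|P∩Q∩R| = 0.
|P ∪ Q ∪ R| = 29 − 1 + 0 = 28.00.

28.00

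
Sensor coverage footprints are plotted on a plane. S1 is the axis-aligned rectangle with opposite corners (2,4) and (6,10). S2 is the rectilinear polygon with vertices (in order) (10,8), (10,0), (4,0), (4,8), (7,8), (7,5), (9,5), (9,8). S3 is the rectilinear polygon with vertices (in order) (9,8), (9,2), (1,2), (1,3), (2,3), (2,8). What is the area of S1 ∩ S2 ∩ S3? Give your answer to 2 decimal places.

8.00

The intersection is the polygon with vertices (4,4), (4,8), (6,8), (6,4).
By the shoelace formula its area is 8.00.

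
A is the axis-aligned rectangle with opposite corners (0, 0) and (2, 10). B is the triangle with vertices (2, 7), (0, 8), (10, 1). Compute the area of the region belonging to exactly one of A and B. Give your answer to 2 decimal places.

21.20

|A| = 20, |B| = 2, |A∩B| = 0.4.
|A △ B| = |A| + |B| − 2·|A∩B| = 20 + 2 − 0.8 = 21.20.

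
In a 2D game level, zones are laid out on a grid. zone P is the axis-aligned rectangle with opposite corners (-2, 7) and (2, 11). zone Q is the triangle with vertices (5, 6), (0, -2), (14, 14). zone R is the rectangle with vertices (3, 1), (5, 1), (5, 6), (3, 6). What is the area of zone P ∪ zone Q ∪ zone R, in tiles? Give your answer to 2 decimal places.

By inclusion–exclusion:
Individual areas: |zone P| = 16, |zone Q| = 16, |zone R| = 10.
|zone P∩zone Q| = 0.
|zone P∩zone R| = 0 (no overlap).
|zone Q∩zone R| = 3.6571.
|zone P∩zone Q∩zone R| = 0.
|zone P ∪ zone Q ∪ zone R| = 42 − 3.6571 + 0 = 38.34.

38.34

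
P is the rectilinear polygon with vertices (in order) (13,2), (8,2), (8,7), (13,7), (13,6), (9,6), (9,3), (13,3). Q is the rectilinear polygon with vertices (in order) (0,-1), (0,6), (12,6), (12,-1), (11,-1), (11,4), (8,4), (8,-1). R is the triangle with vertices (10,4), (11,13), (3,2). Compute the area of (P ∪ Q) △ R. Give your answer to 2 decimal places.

|P ∪ Q| = 79.
|(P ∪ Q) ∩ R| = 17.539.
|(P ∪ Q) △ R| = 79 + 30.5 − 35.0779 = 74.42.

74.42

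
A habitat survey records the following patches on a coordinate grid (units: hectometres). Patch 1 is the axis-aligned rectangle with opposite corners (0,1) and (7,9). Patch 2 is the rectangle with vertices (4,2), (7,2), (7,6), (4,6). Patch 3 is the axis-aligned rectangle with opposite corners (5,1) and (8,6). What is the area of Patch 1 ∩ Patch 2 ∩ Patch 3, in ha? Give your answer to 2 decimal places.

8.00

The intersection is the polygon with vertices (5,2), (5,6), (7,6), (7,2).
By the shoelace formula its area is 8.00.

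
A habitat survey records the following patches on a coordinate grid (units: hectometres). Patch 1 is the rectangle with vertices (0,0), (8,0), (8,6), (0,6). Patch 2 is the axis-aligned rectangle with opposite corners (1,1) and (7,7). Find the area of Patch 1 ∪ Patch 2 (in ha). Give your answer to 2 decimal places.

54.00

By inclusion–exclusion:
Individual areas: |Patch 1| = 48, |Patch 2| = 36.
|Patch 1∩Patch 2|: x∈[1,7], y∈[1,6] → 6·5 = 30.
|Patch 1 ∪ Patch 2| = 84 − 30 = 54.00.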